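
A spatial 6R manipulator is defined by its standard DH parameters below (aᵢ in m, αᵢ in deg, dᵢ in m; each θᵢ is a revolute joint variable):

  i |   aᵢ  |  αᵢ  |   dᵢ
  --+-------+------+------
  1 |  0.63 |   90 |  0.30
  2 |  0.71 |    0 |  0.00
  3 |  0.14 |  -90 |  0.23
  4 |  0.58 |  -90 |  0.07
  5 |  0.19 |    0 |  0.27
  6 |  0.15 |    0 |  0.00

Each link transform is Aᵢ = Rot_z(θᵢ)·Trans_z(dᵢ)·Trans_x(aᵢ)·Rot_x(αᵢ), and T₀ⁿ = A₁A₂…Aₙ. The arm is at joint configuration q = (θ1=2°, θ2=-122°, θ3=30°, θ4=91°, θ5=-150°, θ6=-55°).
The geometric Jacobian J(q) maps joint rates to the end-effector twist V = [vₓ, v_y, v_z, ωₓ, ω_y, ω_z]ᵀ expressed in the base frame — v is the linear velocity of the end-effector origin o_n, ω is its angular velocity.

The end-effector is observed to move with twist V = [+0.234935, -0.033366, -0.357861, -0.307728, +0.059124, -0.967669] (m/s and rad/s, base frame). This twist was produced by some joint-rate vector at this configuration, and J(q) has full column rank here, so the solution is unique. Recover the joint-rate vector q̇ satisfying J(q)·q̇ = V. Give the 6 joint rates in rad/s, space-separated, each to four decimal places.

o_n = [0.3582, 0.0573, -0.1709]
J₁: ẑ×o_n = [-0.0573, 0.3582, 0.0000], ω = ẑ
J2: z=[0.0349, -0.9994, 0.0000] o=[0.6296, 0.0220, 0.3000] → [0.4706, 0.0164, -0.2700, 0.0349, -0.9994, 0.0000]
J3: z=[0.0349, -0.9994, 0.0000] o=[0.2536, 0.0089, -0.3021] → [-0.1311, -0.0046, 0.1063, 0.0349, -0.9994, 0.0000]
J4: z=[0.9988, 0.0349, -0.0349] o=[0.2567, -0.2212, -0.4420] → [0.0192, -0.2743, 0.2746, 0.9988, 0.0349, -0.0349]
J5: z=[0.0355, -0.0162, 0.9992] o=[0.3068, 0.3608, -0.4344] → [0.2990, 0.0421, -0.0099, 0.0355, -0.0162, 0.9992]
J6: z=[0.0355, -0.0162, 0.9992] o=[0.4169, 0.1953, -0.1707] → [0.1380, -0.0586, -0.0059, 0.0355, -0.0162, 0.9992]
q̇ = J⁺·V = [-0.2430, 0.7510, -0.8080, -0.2800, -0.8170, 0.0820]

-0.2430 0.7510 -0.8080 -0.2800 -0.8170 0.0820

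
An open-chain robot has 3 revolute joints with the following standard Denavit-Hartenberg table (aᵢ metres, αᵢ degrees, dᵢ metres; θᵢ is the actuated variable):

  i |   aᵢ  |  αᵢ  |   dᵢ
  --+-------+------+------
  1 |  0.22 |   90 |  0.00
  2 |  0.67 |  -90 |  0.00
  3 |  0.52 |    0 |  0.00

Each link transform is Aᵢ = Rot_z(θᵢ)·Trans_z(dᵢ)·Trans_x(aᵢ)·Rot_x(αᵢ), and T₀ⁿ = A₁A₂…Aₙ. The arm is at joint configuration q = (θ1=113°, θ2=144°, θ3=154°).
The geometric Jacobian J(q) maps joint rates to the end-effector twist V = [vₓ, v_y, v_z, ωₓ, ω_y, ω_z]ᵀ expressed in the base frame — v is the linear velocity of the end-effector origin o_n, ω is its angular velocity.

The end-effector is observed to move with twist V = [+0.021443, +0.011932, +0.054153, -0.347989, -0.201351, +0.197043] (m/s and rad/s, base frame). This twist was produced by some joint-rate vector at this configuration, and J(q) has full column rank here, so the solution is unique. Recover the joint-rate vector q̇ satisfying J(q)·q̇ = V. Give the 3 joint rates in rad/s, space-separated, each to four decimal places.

o_n = [-0.2317, -0.0375, 0.1191]
J₁: ẑ×o_n = [0.0375, -0.2317, 0.0000], ω = ẑ
J2: z=[0.9205, 0.3907, 0.0000] o=[-0.0860, 0.2025, 0.0000] → [0.0465, -0.1096, -0.1639, 0.9205, 0.3907, 0.0000]
J3: z=[0.2297, -0.5411, -0.8090] o=[0.1258, -0.2964, 0.3938] → [0.3582, 0.3524, -0.1340, 0.2297, -0.5411, -0.8090]
q̇ = J⁺·V = [0.2650, -0.3990, 0.0840]

0.2650 -0.3990 0.0840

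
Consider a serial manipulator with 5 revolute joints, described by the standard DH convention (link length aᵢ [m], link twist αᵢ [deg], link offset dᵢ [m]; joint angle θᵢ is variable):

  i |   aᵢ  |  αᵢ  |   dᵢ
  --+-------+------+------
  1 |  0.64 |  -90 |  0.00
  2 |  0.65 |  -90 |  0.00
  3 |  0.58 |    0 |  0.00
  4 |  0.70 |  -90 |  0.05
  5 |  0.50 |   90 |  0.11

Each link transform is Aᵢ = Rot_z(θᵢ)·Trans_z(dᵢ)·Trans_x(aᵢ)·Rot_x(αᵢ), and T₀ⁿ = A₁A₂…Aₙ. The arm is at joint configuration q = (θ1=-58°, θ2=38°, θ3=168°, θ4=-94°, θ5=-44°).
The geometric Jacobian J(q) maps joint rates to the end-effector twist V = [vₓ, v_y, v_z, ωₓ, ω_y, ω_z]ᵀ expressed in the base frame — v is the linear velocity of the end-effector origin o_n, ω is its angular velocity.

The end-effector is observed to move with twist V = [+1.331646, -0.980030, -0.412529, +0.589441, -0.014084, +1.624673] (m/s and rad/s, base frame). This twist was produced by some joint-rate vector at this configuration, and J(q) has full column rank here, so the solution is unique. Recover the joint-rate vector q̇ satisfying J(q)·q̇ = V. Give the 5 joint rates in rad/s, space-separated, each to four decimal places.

o_n = [-0.6700, -1.1348, -0.4787]
J₁: ẑ×o_n = [1.1348, -0.6700, 0.0000], ω = ẑ
J2: z=[0.8480, 0.5299, 0.0000] o=[0.3391, -0.5428, 0.0000] → [-0.2537, 0.4060, 0.0326, 0.8480, 0.5299, 0.0000]
J3: z=[-0.3263, 0.5221, -0.7880] o=[0.6106, -0.9771, -0.4002] → [-0.1653, 0.9835, 0.7200, -0.3263, 0.5221, -0.7880]
J4: z=[-0.3263, 0.5221, -0.7880] o=[0.2714, -0.6619, -0.0509] → [-0.5960, 0.6022, 0.6458, -0.3263, 0.5221, -0.7880]
J5: z=[-0.6352, 0.4963, 0.5918] o=[-0.2350, -1.1213, -0.2091] → [-0.1258, -0.4287, 0.2245, -0.6352, 0.4963, 0.5918]
q̇ = J⁺·V = [0.9910, 0.5310, -0.1330, -0.5660, 0.1400]

0.9910 0.5310 -0.1330 -0.5660 0.1400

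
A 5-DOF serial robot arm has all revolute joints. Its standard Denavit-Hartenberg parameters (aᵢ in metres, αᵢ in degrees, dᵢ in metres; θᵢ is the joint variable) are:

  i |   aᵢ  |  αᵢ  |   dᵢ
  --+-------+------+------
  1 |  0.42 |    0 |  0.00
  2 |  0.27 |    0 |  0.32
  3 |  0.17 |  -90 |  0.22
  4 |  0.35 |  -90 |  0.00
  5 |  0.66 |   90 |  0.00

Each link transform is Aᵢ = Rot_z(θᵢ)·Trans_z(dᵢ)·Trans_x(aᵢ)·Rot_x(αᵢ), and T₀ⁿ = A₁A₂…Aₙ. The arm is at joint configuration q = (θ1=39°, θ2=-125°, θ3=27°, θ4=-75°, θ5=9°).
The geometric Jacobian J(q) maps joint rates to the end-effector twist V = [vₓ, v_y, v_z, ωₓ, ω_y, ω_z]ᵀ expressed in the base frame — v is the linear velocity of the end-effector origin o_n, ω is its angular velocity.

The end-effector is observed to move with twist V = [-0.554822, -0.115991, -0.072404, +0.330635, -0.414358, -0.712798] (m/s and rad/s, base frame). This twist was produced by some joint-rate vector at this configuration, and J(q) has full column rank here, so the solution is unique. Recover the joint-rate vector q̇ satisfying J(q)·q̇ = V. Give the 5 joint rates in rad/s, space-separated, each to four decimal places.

o_n = [0.4778, -0.4262, 1.5077]
J₁: ẑ×o_n = [0.4262, 0.4778, -0.0000], ω = ẑ
J2: z=[0.0000, 0.0000, 1.0000] o=[0.3264, 0.2643, 0.0000] → [0.6905, 0.1514, -0.0000, 0.0000, 0.0000, 1.0000]
J3: z=[0.0000, 0.0000, 1.0000] o=[0.3452, -0.0050, 0.3200] → [0.4212, 0.1326, -0.0000, 0.0000, 0.0000, 1.0000]
J4: z=[0.8572, 0.5150, 0.0000] o=[0.4328, -0.1507, 0.5400] → [0.4984, -0.8295, -0.2593, 0.8572, 0.5150, 0.0000]
J5: z=[0.4975, -0.8280, -0.2588] o=[0.4794, -0.2284, 0.8781] → [-0.5725, -0.3128, -0.0997, 0.4975, -0.8280, -0.2588]
q̇ = J⁺·V = [0.5530, -0.1490, -0.9760, 0.0700, 0.5440]

0.5530 -0.1490 -0.9760 0.0700 0.5440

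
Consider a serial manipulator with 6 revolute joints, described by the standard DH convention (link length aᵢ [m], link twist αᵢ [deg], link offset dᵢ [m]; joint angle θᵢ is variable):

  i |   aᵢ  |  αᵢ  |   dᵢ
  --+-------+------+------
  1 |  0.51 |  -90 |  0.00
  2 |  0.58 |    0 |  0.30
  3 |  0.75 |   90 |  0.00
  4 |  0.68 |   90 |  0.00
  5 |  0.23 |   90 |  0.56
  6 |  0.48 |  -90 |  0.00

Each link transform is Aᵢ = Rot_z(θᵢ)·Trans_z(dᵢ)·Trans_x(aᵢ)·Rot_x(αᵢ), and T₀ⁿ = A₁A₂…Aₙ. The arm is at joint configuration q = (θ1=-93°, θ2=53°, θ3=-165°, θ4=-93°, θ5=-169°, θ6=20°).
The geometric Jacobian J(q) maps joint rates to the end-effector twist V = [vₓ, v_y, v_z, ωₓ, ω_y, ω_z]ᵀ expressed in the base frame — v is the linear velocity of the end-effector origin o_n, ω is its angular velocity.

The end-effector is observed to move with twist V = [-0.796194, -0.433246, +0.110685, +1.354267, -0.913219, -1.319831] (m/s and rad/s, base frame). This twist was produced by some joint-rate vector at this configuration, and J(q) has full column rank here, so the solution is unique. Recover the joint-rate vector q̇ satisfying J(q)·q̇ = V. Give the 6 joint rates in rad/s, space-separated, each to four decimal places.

-0.6700 0.6990 0.7840 0.1360 0.9120 -0.6850

o_n = [0.2753, -0.9855, -0.3902]
J₁: ẑ×o_n = [0.9855, 0.2753, -0.0000], ω = ẑ
J2: z=[0.9986, -0.0523, 0.0000] o=[-0.0267, -0.5093, 0.0000] → [0.0204, 0.3897, -0.4597, 0.9986, -0.0523, 0.0000]
J3: z=[0.9986, -0.0523, 0.0000] o=[0.2546, -0.8736, -0.4632] → [-0.0038, -0.0729, -0.1107, 0.9986, -0.0523, 0.0000]
J4: z=[0.0485, 0.9259, -0.3746] o=[0.2693, -0.5930, 0.2322] → [-0.7233, 0.0280, -0.0245, 0.0485, 0.9259, -0.3746]
J5: z=[0.0327, -0.3763, -0.9259] o=[-0.4095, -0.5708, 0.1992] → [-0.1622, -0.6148, 0.2441, 0.0327, -0.3763, -0.9259]
J6: z=[0.2381, 0.9027, -0.3585] o=[-0.1679, -0.8295, -0.2919] → [-0.1446, -0.1355, -0.4372, 0.2381, 0.9027, -0.3585]
q̇ = J⁺·V = [-0.6700, 0.6990, 0.7840, 0.1360, 0.9120, -0.6850]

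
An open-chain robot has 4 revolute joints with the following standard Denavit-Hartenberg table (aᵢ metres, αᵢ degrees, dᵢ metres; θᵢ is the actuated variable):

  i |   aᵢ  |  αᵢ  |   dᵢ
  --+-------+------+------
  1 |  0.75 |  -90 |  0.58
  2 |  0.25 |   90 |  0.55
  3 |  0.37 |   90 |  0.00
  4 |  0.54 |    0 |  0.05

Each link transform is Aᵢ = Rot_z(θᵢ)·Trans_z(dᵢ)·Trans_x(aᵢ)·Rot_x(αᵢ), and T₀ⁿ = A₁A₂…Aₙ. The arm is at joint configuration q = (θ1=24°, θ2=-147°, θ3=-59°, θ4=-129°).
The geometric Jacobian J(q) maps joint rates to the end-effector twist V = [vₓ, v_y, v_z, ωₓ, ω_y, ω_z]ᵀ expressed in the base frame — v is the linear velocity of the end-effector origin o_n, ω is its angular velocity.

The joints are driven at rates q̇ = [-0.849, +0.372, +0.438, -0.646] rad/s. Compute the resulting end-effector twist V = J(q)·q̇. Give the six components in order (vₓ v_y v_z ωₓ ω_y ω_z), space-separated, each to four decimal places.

0.7116 -0.1778 -0.2634 -0.9288 0.3579 -0.9148

o_n = [0.5206, 0.7774, 1.0532]
J₁: ẑ×o_n = [-0.7774, 0.5206, 0.0000], ω = ẑ
J2: z=[-0.4067, 0.9135, 0.0000] o=[0.6852, 0.3051, 0.5800] → [0.4323, 0.1925, -0.0418, -0.4067, 0.9135, 0.0000]
J3: z=[-0.4976, -0.2215, -0.8387] o=[0.2699, 0.7222, 0.7162] → [-0.0284, -0.0426, 0.0281, -0.4976, -0.2215, -0.8387]
J4: z=[0.8662, -0.1781, -0.4668] o=[0.2529, 0.3675, 0.8199] → [0.1498, -0.3271, 0.4027, 0.8662, -0.1781, -0.4668]
V = J·q̇ = [0.7116, -0.1778, -0.2634, -0.9288, 0.3579, -0.9148]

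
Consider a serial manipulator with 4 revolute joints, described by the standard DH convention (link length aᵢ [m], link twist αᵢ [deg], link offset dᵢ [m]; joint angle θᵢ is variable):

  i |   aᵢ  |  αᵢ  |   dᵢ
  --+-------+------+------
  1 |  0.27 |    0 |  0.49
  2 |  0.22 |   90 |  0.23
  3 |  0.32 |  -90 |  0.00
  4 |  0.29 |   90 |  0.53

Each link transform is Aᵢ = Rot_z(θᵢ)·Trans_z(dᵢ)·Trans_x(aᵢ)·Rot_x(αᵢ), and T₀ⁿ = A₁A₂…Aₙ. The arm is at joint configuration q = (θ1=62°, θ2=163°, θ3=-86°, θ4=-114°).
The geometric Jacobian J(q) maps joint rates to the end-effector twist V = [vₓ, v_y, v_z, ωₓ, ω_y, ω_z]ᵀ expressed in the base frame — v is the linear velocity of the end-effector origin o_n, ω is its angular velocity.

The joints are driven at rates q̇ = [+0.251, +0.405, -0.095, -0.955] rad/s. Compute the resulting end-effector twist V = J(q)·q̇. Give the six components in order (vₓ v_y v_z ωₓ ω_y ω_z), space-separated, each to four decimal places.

o_n = [-0.6000, -0.1137, 0.5554]
J₁: ẑ×o_n = [0.1137, -0.6000, 0.0000], ω = ẑ
J2: z=[0.0000, 0.0000, 1.0000] o=[0.1268, 0.2384, 0.4900] → [0.3521, -0.7267, 0.0000, 0.0000, 0.0000, 1.0000]
J3: z=[-0.7071, 0.7071, 0.0000] o=[-0.0288, 0.0828, 0.7200] → [-0.1164, -0.1164, 0.5428, -0.7071, 0.7071, 0.0000]
J4: z=[-0.7054, -0.7054, 0.0698] o=[-0.0446, 0.0670, 0.4008] → [-0.0965, 0.0703, -0.2643, -0.7054, -0.7054, 0.0698]
V = J·q̇ = [0.2743, -0.5010, 0.2008, 0.7408, 0.6065, 0.5894]

0.2743 -0.5010 0.2008 0.7408 0.6065 0.5894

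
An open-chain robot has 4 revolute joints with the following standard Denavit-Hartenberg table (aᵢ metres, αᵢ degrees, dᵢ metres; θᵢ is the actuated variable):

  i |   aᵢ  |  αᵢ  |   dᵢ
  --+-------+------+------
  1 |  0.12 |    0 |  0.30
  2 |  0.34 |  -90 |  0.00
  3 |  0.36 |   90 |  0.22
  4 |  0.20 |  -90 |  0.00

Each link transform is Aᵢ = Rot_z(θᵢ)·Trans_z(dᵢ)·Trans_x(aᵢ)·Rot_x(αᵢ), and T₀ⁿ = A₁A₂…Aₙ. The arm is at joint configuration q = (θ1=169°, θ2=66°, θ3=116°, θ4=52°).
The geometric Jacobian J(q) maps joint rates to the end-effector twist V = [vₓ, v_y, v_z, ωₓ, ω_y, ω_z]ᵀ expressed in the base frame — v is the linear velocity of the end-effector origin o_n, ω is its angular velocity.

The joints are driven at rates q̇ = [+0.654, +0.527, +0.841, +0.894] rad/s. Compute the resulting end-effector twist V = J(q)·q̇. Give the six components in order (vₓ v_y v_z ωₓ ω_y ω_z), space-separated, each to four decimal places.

0.6291 0.3868 0.3048 0.2280 -1.1406 0.7891

o_n = [0.1180, -0.2987, -0.1342]
J₁: ẑ×o_n = [0.2987, 0.1180, -0.0000], ω = ẑ
J2: z=[0.0000, 0.0000, 1.0000] o=[-0.1178, 0.0229, 0.3000] → [0.3216, 0.2358, -0.0000, 0.0000, 0.0000, 1.0000]
J3: z=[0.8192, -0.5736, 0.0000] o=[-0.3128, -0.2556, 0.3000] → [0.2491, 0.3557, 0.2118, 0.8192, -0.5736, 0.0000]
J4: z=[-0.5155, -0.7362, -0.4384] o=[-0.0421, -0.2525, -0.0236] → [0.0612, -0.1272, 0.1417, -0.5155, -0.7362, -0.4384]
V = J·q̇ = [0.6291, 0.3868, 0.3048, 0.2280, -1.1406, 0.7891]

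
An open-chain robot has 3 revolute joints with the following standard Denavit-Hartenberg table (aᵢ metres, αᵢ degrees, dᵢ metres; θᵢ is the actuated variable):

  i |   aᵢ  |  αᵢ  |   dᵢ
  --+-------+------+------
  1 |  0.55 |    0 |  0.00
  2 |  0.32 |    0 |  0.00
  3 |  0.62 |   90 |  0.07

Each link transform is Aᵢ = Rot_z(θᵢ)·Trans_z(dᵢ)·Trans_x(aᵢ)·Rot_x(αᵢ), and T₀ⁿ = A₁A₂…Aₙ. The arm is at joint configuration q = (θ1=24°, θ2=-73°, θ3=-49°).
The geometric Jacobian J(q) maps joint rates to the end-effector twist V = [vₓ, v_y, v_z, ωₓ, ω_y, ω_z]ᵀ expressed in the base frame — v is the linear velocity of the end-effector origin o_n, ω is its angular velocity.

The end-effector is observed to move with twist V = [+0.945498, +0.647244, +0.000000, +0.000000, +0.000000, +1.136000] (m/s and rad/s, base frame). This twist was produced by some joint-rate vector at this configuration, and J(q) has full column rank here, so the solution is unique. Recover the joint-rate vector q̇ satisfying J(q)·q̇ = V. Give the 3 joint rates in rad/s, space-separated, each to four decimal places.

0.7600 0.9710 -0.5950

o_n = [0.6261, -0.6318, 0.0700]
J₁: ẑ×o_n = [0.6318, 0.6261, -0.0000], ω = ẑ
J2: z=[0.0000, 0.0000, 1.0000] o=[0.5025, 0.2237, 0.0000] → [0.8555, 0.1237, -0.0000, 0.0000, 0.0000, 1.0000]
J3: z=[0.0000, 0.0000, 1.0000] o=[0.7124, -0.0178, 0.0000] → [0.6140, -0.0863, 0.0000, 0.0000, 0.0000, 1.0000]
q̇ = J⁺·V = [0.7600, 0.9710, -0.5950]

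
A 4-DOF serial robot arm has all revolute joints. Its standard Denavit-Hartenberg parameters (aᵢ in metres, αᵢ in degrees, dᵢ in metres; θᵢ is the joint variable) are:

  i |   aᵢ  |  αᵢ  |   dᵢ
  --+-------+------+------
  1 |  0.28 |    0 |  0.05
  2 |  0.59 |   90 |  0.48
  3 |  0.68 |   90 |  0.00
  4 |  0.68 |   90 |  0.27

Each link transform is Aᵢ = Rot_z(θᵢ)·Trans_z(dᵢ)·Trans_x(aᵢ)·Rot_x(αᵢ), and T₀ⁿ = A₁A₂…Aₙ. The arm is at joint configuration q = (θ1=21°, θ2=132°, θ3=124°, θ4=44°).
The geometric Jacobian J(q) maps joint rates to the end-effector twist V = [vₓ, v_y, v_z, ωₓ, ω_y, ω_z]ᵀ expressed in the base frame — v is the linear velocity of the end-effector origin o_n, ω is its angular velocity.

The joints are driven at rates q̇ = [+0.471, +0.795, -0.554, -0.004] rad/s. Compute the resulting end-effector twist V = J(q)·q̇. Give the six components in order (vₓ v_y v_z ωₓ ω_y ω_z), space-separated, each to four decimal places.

o_n = [0.3332, 0.5939, 1.6503]
J₁: ẑ×o_n = [-0.5939, 0.3332, 0.0000], ω = ẑ
J2: z=[0.0000, 0.0000, 1.0000] o=[0.2614, 0.1003, 0.0500] → [-0.4935, 0.0718, 0.0000, 0.0000, 0.0000, 1.0000]
J3: z=[0.4540, 0.8910, 0.0000] o=[-0.2643, 0.3682, 0.5300] → [0.9982, -0.5086, -0.4299, 0.4540, 0.8910, 0.0000]
J4: z=[-0.7387, 0.3764, 0.5592] o=[0.0745, 0.1956, 1.0937] → [-0.0133, 0.5558, -0.3916, -0.7387, 0.3764, 0.5592]
V = J·q̇ = [-1.2250, 0.4936, 0.2398, -0.2486, -0.4951, 1.2638]

-1.2250 0.4936 0.2398 -0.2486 -0.4951 1.2638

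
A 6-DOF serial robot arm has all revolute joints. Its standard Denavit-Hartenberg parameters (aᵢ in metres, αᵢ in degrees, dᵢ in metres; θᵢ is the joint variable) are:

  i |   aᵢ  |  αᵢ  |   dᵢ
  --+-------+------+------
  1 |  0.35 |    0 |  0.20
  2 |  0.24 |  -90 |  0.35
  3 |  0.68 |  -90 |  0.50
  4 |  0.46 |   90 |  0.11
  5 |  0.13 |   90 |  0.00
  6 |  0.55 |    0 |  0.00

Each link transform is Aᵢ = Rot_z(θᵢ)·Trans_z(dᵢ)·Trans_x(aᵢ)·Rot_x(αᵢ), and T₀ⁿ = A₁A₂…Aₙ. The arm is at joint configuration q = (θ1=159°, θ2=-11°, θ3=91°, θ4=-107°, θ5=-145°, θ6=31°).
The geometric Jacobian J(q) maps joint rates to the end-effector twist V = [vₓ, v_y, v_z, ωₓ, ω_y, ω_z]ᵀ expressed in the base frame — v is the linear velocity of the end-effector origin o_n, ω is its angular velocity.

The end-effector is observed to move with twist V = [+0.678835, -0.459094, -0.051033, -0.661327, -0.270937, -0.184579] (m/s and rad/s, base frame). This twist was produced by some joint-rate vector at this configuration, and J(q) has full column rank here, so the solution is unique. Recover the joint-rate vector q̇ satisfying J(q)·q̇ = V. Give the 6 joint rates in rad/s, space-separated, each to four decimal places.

o_n = [-0.9278, 0.0459, 0.1273]
J₁: ẑ×o_n = [-0.0459, -0.9278, 0.0000], ω = ẑ
J2: z=[0.0000, 0.0000, 1.0000] o=[-0.3268, 0.1254, 0.2000] → [0.0795, -0.6011, 0.0000, 0.0000, 0.0000, 1.0000]
J3: z=[-0.5299, -0.8480, 0.0000] o=[-0.5303, 0.2526, 0.5500] → [0.3585, -0.2240, -0.2276, -0.5299, -0.8480, 0.0000]
J4: z=[0.8479, -0.5298, 0.0175] o=[-0.7852, -0.1777, -0.1299] → [-0.1402, -0.2206, 0.1140, 0.8479, -0.5298, 0.0175]
J5: z=[0.1408, 0.2568, 0.9562] o=[-0.9270, -0.6078, 0.0065] → [-0.5941, -0.0178, 0.0922, 0.1408, 0.2568, 0.9562]
J6: z=[0.9877, 0.0296, -0.1534] o=[-0.9358, -0.4822, -0.0259] → [0.0855, -0.1526, 0.5214, 0.9877, 0.0296, -0.1534]
q̇ = J⁺·V = [0.5430, -0.1350, 0.6850, -0.8150, -0.5290, 0.4730]

0.5430 -0.1350 0.6850 -0.8150 -0.5290 0.4730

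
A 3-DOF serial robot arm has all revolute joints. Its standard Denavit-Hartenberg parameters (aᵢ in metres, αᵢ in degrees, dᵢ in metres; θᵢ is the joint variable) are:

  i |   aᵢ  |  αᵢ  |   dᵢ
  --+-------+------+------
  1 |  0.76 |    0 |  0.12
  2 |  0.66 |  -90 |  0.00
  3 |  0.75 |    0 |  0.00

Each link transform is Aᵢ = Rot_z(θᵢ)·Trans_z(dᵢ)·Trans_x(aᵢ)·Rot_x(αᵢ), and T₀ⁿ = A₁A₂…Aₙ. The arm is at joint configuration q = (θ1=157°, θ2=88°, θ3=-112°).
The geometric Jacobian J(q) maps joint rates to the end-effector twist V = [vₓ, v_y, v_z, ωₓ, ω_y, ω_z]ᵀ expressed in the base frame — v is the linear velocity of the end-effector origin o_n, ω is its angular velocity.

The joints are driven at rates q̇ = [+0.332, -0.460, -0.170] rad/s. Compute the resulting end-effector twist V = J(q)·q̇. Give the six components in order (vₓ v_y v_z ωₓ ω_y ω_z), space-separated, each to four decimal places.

o_n = [-0.8598, -0.0466, 0.8154]
J₁: ẑ×o_n = [0.0466, -0.8598, 0.0000], ω = ẑ
J2: z=[0.0000, 0.0000, 1.0000] o=[-0.6996, 0.2970, 0.1200] → [0.3435, -0.1602, 0.0000, 0.0000, 0.0000, 1.0000]
J3: z=[0.9063, -0.4226, 0.0000] o=[-0.9785, -0.3012, 0.1200] → [-0.2939, -0.6302, 0.2810, 0.9063, -0.4226, 0.0000]
V = J·q̇ = [-0.0926, -0.1046, -0.0478, -0.1541, 0.0718, -0.1280]

-0.0926 -0.1046 -0.0478 -0.1541 0.0718 -0.1280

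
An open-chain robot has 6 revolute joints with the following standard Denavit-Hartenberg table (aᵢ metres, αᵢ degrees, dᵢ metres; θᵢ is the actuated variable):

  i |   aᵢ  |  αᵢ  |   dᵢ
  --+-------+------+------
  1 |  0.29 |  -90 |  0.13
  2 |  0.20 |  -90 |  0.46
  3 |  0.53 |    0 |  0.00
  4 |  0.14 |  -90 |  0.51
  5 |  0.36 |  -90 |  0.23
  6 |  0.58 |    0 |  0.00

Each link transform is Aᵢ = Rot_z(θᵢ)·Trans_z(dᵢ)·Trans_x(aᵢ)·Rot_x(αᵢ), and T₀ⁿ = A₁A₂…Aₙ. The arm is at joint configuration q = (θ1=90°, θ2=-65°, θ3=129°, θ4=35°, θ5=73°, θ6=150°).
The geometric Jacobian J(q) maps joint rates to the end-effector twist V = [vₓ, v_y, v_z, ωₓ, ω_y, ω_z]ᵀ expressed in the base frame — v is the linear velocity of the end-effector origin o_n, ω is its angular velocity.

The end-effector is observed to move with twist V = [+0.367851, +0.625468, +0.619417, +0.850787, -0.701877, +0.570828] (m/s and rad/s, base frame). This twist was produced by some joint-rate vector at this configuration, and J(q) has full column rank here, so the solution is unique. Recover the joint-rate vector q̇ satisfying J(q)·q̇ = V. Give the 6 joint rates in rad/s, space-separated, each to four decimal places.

-0.5220 -0.7210 -0.6980 -0.2070 -0.3160 0.6600

o_n = [0.0367, 0.7861, -0.3348]
J₁: ẑ×o_n = [-0.7861, 0.0367, 0.0000], ω = ẑ
J2: z=[-1.0000, 0.0000, 0.0000] o=[0.0000, 0.2900, 0.1300] → [-0.0000, -0.4648, -0.4961, -1.0000, 0.0000, 0.0000]
J3: z=[-0.0000, 0.9063, -0.4226] o=[-0.4600, 0.3745, 0.3113] → [-0.4116, -0.2099, -0.4501, -0.0000, 0.9063, -0.4226]
J4: z=[-0.0000, 0.9063, -0.4226] o=[-0.0481, 0.2336, 0.0090] → [-0.0780, -0.0358, -0.0769, -0.0000, 0.9063, -0.4226]
J5: z=[-0.9613, -0.1165, -0.2498] o=[-0.0095, 0.6389, -0.3285] → [0.0375, -0.0176, -0.1361, -0.9613, -0.1165, -0.2498]
J6: z=[-0.2636, 0.1235, 0.9567] o=[-0.2016, 0.2573, -0.3322] → [-0.5062, 0.2273, -0.1688, -0.2636, 0.1235, 0.9567]
q̇ = J⁺·V = [-0.5220, -0.7210, -0.6980, -0.2070, -0.3160, 0.6600]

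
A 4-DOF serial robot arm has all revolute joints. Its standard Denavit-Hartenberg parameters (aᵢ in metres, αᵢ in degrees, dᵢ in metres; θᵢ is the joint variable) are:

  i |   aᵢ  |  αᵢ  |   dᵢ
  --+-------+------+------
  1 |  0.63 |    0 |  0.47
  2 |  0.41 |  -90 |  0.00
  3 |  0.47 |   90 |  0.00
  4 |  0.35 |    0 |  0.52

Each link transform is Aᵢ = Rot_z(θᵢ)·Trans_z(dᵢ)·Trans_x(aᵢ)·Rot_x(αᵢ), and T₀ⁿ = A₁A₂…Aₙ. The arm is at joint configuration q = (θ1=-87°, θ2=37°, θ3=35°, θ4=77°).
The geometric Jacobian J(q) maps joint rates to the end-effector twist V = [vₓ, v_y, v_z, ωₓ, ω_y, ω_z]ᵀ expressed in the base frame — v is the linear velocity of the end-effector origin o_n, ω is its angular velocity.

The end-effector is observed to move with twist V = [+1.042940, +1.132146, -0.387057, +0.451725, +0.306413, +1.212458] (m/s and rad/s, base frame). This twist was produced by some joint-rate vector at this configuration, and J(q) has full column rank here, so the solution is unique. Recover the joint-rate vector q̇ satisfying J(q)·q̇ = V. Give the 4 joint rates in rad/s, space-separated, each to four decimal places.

o_n = [1.0384, -1.2968, 0.5812]
J₁: ẑ×o_n = [1.2968, 1.0384, -0.0000], ω = ẑ
J2: z=[0.0000, 0.0000, 1.0000] o=[0.0330, -0.6291, 0.4700] → [0.6677, 1.0054, -0.0000, 0.0000, 0.0000, 1.0000]
J3: z=[0.7660, 0.6428, 0.0000] o=[0.2965, -0.9432, 0.4700] → [0.0715, -0.0852, -0.7478, 0.7660, 0.6428, 0.0000]
J4: z=[0.3687, -0.4394, 0.8192] o=[0.5440, -1.2381, 0.2004] → [-0.1193, 0.2646, 0.1956, 0.3687, -0.4394, 0.8192]
q̇ = J⁺·V = [0.4120, 0.7210, 0.5430, 0.0970]

0.4120 0.7210 0.5430 0.0970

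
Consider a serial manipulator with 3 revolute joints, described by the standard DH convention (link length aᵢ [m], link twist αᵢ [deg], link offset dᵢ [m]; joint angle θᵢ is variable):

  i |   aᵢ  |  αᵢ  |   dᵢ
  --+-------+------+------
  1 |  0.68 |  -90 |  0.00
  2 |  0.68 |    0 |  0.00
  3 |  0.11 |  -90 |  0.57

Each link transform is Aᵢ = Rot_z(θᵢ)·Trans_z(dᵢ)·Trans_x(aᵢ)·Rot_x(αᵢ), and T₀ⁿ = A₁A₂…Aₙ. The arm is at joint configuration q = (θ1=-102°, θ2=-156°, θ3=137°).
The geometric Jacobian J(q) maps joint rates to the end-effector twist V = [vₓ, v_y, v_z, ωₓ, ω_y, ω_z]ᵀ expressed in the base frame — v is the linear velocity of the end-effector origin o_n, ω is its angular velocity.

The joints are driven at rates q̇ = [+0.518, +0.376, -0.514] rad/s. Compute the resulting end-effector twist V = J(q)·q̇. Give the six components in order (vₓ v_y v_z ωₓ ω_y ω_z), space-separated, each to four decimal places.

0.1233 0.1744 0.2479 -0.1350 0.0287 0.5180

o_n = [0.5237, -0.2777, 0.3124]
J₁: ẑ×o_n = [0.2777, 0.5237, -0.0000], ω = ẑ
J2: z=[0.9781, -0.2079, 0.0000] o=[-0.1414, -0.6651, 0.0000] → [-0.0650, -0.3056, 0.5172, 0.9781, -0.2079, 0.0000]
J3: z=[0.9781, -0.2079, 0.0000] o=[-0.0122, -0.0575, 0.2766] → [-0.0074, -0.0350, -0.1040, 0.9781, -0.2079, 0.0000]
V = J·q̇ = [0.1233, 0.1744, 0.2479, -0.1350, 0.0287, 0.5180]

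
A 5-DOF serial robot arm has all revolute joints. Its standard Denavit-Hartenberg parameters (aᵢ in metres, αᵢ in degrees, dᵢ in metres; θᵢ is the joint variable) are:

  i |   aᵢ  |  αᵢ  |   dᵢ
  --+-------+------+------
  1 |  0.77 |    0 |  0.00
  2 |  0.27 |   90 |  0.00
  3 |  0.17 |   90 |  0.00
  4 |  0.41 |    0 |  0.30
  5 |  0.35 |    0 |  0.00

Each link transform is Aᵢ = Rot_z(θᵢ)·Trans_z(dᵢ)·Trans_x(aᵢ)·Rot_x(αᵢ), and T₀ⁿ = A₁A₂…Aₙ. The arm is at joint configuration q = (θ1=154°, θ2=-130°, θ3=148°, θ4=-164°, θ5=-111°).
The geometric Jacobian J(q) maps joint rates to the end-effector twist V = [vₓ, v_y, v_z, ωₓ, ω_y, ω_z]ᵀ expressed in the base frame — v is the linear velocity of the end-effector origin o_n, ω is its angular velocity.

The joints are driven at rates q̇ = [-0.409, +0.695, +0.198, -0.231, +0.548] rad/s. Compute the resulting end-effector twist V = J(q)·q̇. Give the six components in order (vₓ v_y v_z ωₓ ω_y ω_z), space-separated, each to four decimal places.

o_n = [-0.0543, 0.3635, 0.1518]
J₁: ẑ×o_n = [-0.3635, -0.0543, 0.0000], ω = ẑ
J2: z=[0.0000, 0.0000, 1.0000] o=[-0.6921, 0.3375, 0.0000] → [-0.0260, 0.6377, 0.0000, 0.0000, 0.0000, 1.0000]
J3: z=[0.4067, -0.9135, 0.0000] o=[-0.4454, 0.4474, 0.0000] → [-0.1387, -0.0617, 0.3232, 0.4067, -0.9135, 0.0000]
J4: z=[0.4841, 0.2155, 0.8480] o=[-0.5771, 0.3887, 0.0901] → [0.0347, 0.4135, -0.1249, 0.4841, 0.2155, 0.8480]
J5: z=[0.4841, 0.2155, 0.8480] o=[-0.1725, 0.6926, 0.1357] → [0.2825, 0.0924, -0.1848, 0.4841, 0.2155, 0.8480]
V = J·q̇ = [0.2500, 0.4083, -0.0084, 0.2340, -0.1126, 0.5548]

0.2500 0.4083 -0.0084 0.2340 -0.1126 0.5548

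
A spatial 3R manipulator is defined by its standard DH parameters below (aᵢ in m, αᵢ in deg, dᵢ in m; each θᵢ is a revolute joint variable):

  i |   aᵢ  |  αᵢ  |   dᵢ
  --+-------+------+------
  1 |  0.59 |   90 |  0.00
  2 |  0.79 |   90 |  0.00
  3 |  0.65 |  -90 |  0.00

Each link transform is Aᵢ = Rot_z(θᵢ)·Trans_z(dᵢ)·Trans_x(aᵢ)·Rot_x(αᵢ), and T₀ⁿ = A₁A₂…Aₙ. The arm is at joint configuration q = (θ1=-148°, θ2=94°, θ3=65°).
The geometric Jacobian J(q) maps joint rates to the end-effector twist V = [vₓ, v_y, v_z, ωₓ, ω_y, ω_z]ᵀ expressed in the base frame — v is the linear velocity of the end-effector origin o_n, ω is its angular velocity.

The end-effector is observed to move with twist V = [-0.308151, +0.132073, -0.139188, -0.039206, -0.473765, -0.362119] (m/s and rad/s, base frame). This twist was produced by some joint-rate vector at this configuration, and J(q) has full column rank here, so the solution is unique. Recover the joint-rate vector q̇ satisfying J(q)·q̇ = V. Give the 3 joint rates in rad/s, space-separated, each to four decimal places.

o_n = [-0.7495, 0.2263, 1.0621]
J₁: ẑ×o_n = [-0.2263, -0.7495, 0.0000], ω = ẑ
J2: z=[-0.5299, 0.8480, 0.0000] o=[-0.5003, -0.3127, 0.0000] → [0.9007, 0.5628, -0.0743, -0.5299, 0.8480, 0.0000]
J3: z=[-0.8460, -0.5286, 0.0698] o=[-0.4536, -0.2834, 0.7881] → [-0.1804, 0.2112, -0.5877, -0.8460, -0.5286, 0.0698]
q̇ = J⁺·V = [-0.3820, -0.3810, 0.2850]

-0.3820 -0.3810 0.2850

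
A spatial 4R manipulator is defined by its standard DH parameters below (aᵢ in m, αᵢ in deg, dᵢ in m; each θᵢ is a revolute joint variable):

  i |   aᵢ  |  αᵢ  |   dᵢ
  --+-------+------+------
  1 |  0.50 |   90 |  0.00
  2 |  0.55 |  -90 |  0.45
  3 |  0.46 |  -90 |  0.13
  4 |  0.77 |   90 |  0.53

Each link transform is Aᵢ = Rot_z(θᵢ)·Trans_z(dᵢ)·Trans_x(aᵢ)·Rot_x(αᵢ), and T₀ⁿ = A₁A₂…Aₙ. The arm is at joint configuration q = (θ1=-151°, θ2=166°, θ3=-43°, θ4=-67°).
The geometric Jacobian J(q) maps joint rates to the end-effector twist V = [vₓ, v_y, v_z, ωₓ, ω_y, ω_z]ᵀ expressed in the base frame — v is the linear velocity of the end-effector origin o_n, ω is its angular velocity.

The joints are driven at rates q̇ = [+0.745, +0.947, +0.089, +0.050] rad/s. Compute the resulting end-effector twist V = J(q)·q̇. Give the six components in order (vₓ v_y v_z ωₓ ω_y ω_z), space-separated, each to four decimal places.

-1.1093 0.2795 -1.5173 -0.3936 0.8228 0.6669

o_n = [0.7041, 1.0549, -0.4588]
J₁: ẑ×o_n = [-1.0549, 0.7041, 0.0000], ω = ẑ
J2: z=[-0.4848, 0.8746, 0.0000] o=[-0.4373, -0.2424, 0.0000] → [-0.4012, -0.2224, -1.6272, -0.4848, 0.8746, 0.0000]
J3: z=[0.2116, 0.1173, -0.9703] o=[-0.1887, 0.4099, 0.1331] → [0.5564, -0.7411, 0.0318, 0.2116, 0.1173, -0.9703]
J4: z=[0.9333, -0.3188, 0.1650] o=[-0.0278, 0.8578, 0.0883] → [0.1419, 0.6313, 0.4173, 0.9333, -0.3188, 0.1650]
V = J·q̇ = [-1.1093, 0.2795, -1.5173, -0.3936, 0.8228, 0.6669]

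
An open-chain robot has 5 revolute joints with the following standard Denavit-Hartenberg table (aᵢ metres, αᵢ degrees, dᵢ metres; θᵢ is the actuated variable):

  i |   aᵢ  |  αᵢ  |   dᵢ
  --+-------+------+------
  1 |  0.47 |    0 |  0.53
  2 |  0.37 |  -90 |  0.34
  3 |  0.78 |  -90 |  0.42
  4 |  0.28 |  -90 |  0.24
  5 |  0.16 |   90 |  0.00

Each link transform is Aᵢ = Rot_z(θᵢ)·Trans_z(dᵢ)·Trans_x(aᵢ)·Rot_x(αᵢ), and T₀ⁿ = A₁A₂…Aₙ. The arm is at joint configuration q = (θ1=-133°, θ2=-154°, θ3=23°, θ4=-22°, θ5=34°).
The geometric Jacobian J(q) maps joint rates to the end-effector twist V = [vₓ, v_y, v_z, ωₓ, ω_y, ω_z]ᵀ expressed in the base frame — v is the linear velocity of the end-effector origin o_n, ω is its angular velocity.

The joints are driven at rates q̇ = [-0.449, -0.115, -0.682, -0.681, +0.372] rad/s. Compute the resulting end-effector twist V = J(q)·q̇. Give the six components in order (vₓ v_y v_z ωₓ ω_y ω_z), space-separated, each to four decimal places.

o_n = [-0.4661, 1.1453, 0.2772]
J₁: ẑ×o_n = [-1.1453, -0.4661, 0.0000], ω = ẑ
J2: z=[0.0000, 0.0000, 1.0000] o=[-0.3205, -0.3437, 0.5300] → [-1.4890, -0.1456, 0.0000, 0.0000, 0.0000, 1.0000]
J3: z=[-0.9563, 0.2924, 0.0000] o=[-0.2124, 0.0101, 0.8700] → [-0.1733, -0.5669, -1.0114, -0.9563, 0.2924, 0.0000]
J4: z=[-0.1142, -0.3737, -0.9205] o=[-0.4041, 0.8195, 0.5652] → [0.4075, 0.0242, -0.0604, -0.1142, -0.3737, -0.9205]
J5: z=[0.9875, 0.0587, -0.1464] o=[-0.4619, 0.9890, 0.2429] → [0.0249, -0.0333, 0.1545, 0.9875, 0.0587, -0.1464]
V = J·q̇ = [0.5354, 0.5838, 0.7884, 1.0973, 0.0769, 0.0084]

0.5354 0.5838 0.7884 1.0973 0.0769 0.0084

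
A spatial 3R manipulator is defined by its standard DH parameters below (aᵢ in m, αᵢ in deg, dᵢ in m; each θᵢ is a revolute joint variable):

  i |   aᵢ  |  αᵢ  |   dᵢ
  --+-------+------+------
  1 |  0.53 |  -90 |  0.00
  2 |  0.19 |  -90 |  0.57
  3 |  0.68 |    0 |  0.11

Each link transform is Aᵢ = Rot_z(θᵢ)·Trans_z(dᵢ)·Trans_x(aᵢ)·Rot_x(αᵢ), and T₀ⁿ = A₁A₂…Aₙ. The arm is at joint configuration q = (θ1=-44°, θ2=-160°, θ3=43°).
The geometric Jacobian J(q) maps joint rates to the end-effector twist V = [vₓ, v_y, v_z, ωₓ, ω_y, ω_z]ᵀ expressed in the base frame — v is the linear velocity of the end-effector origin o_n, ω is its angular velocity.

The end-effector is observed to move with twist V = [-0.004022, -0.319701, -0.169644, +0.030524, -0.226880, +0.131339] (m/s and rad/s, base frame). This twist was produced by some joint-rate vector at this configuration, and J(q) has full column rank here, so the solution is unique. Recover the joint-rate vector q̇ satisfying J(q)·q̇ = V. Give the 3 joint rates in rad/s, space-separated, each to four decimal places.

o_n = [0.0175, 0.1308, 0.3384]
J₁: ẑ×o_n = [-0.1308, 0.0175, 0.0000], ω = ẑ
J2: z=[0.6947, 0.7193, 0.0000] o=[0.3813, -0.3682, 0.0000] → [0.2435, -0.2351, 0.6082, 0.6947, 0.7193, 0.0000]
J3: z=[0.2460, -0.2376, 0.9397] o=[0.6488, 0.1659, 0.0650] → [-0.0320, -0.6605, -0.1586, 0.2460, -0.2376, 0.9397]
q̇ = J⁺·V = [-0.3620, -0.1420, 0.5250]

-0.3620 -0.1420 0.5250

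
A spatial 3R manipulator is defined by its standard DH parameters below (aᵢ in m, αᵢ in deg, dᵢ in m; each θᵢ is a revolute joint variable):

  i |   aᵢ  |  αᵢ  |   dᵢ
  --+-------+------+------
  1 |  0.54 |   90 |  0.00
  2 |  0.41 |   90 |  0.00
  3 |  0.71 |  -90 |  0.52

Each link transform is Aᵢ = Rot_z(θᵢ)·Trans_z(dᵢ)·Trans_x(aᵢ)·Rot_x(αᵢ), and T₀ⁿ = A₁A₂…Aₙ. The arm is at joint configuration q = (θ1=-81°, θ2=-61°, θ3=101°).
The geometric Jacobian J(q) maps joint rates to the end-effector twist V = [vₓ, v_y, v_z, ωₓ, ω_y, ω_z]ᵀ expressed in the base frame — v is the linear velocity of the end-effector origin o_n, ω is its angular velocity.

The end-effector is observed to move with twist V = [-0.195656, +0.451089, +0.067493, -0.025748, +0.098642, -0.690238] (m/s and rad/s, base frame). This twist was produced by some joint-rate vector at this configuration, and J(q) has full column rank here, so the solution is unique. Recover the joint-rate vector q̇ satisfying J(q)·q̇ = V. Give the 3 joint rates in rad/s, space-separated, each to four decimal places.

-0.6340 0.0100 0.1160

o_n = [-0.6542, -0.3246, -0.4922]
J₁: ẑ×o_n = [0.3246, -0.6542, 0.0000], ω = ẑ
J2: z=[-0.9877, -0.1564, 0.0000] o=[0.0845, -0.5334, 0.0000] → [0.0770, -0.4861, -0.3217, -0.9877, -0.1564, 0.0000]
J3: z=[-0.1368, 0.8639, -0.4848] o=[0.1156, -0.7297, -0.3586] → [0.0809, 0.3549, 0.6096, -0.1368, 0.8639, -0.4848]
q̇ = J⁺·V = [-0.6340, 0.0100, 0.1160]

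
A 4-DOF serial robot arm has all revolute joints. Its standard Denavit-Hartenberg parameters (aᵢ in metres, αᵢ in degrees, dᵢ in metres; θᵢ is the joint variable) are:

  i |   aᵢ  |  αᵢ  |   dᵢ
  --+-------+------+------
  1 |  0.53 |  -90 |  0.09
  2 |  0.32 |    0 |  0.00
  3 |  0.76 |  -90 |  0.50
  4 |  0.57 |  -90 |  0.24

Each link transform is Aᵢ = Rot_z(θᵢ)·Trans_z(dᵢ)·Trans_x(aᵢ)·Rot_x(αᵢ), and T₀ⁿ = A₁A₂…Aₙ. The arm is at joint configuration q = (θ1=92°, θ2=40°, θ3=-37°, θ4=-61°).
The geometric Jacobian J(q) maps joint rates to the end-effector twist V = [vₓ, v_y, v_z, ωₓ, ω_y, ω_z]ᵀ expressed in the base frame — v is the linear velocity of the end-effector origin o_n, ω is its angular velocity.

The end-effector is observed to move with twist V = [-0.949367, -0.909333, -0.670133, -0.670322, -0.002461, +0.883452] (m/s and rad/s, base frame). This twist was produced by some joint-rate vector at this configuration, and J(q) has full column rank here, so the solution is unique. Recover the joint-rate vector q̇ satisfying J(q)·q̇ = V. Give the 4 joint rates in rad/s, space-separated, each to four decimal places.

o_n = [-1.0607, 1.7616, -0.4096]
J₁: ẑ×o_n = [-1.7616, -1.0607, 0.0000], ω = ẑ
J2: z=[-0.9994, -0.0349, 0.0000] o=[-0.0185, 0.5297, 0.0900] → [0.0174, -0.4993, -1.2675, -0.9994, -0.0349, 0.0000]
J3: z=[-0.9994, -0.0349, 0.0000] o=[-0.0271, 0.7747, -0.1157] → [0.0103, -0.2937, -1.0224, -0.9994, -0.0349, 0.0000]
J4: z=[0.0018, -0.0523, -0.9986] o=[-0.5532, 1.5157, -0.1555] → [0.2588, 0.5072, -0.0261, 0.0018, -0.0523, -0.9986]
q̇ = J⁺·V = [0.4840, -0.0180, 0.6880, -0.4000]

0.4840 -0.0180 0.6880 -0.4000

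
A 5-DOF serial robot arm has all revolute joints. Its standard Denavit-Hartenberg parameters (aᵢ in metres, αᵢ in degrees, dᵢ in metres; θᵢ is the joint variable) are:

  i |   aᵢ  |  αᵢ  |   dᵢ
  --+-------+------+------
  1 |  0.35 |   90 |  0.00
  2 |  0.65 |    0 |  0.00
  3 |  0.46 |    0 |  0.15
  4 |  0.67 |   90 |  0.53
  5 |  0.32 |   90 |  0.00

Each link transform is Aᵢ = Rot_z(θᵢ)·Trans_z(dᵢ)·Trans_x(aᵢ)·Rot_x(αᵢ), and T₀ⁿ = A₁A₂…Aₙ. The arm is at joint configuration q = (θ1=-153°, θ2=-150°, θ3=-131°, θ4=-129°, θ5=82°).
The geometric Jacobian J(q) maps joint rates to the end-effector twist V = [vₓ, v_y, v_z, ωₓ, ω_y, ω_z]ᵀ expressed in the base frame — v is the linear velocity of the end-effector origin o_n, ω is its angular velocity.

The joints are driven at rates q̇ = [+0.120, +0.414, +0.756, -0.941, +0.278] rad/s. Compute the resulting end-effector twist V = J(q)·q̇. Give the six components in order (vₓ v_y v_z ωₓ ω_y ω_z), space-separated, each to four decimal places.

0.1956 0.0686 0.0423 0.0858 0.3007 -0.0587

o_n = [-0.7503, 0.7365, -0.4208]
J₁: ẑ×o_n = [-0.7365, -0.7503, 0.0000], ω = ẑ
J2: z=[-0.4540, 0.8910, 0.0000] o=[-0.3119, -0.1589, 0.0000] → [-0.3750, -0.1910, -0.0158, -0.4540, 0.8910, 0.0000]
J3: z=[-0.4540, 0.8910, 0.0000] o=[0.1897, 0.0967, -0.3250] → [-0.0854, -0.0435, 0.5471, -0.4540, 0.8910, 0.0000]
J4: z=[-0.4540, 0.8910, 0.0000] o=[0.0434, 0.1905, 0.1265] → [-0.4877, -0.2485, 0.4593, -0.4540, 0.8910, 0.0000]
J5: z=[0.6826, 0.3478, -0.6428] o=[-0.5809, 0.4672, -0.3867] → [0.1613, 0.1322, 0.2427, 0.6826, 0.3478, -0.6428]
V = J·q̇ = [0.1956, 0.0686, 0.0423, 0.0858, 0.3007, -0.0587]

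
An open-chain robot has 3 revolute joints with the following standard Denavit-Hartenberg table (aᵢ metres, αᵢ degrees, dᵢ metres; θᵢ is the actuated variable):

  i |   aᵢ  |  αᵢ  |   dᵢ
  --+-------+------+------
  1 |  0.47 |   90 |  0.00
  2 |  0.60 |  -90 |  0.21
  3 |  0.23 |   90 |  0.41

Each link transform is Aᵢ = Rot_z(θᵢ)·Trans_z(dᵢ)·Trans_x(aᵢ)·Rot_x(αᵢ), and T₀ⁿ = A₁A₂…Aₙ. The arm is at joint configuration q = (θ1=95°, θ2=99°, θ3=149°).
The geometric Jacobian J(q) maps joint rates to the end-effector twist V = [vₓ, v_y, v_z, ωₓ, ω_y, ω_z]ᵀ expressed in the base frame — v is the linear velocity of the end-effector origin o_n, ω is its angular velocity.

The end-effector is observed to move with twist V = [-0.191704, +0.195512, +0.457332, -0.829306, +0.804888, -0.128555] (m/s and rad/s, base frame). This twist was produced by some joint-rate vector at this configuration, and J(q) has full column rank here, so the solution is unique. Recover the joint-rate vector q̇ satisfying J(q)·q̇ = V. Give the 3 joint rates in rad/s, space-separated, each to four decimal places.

-0.2670 -0.7560 -0.8850

o_n = [0.0910, 0.0100, 0.3338]
J₁: ẑ×o_n = [-0.0100, 0.0910, 0.0000], ω = ẑ
J2: z=[0.9962, 0.0872, 0.0000] o=[-0.0410, 0.4682, 0.0000] → [0.0291, -0.3325, -0.4680, 0.9962, 0.0872, 0.0000]
J3: z=[0.0861, -0.9839, -0.1564] o=[0.1764, 0.3930, 0.5926] → [0.1948, 0.0356, -0.1170, 0.0861, -0.9839, -0.1564]
q̇ = J⁺·V = [-0.2670, -0.7560, -0.8850]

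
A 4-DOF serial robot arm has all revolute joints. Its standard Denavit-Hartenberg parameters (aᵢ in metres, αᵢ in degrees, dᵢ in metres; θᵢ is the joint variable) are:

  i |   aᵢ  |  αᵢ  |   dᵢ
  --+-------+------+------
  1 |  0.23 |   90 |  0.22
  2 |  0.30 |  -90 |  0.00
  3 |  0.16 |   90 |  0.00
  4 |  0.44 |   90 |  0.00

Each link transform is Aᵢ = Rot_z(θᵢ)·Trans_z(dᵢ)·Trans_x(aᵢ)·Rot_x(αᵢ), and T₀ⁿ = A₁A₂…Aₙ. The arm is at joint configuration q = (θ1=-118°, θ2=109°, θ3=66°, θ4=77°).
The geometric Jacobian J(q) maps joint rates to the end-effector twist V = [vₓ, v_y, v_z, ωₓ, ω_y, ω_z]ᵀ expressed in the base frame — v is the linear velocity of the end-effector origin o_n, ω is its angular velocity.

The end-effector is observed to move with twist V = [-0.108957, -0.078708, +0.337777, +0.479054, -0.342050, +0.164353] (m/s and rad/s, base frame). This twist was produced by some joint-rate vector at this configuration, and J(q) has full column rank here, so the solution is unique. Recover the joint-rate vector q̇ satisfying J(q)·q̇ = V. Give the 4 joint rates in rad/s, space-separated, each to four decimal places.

0.0750 -0.6100 -0.1020 0.0650

o_n = [0.3532, 0.1603, 0.4637]
J₁: ẑ×o_n = [-0.1603, 0.3532, 0.0000], ω = ẑ
J2: z=[-0.8829, 0.4695, 0.0000] o=[-0.1080, -0.2031, 0.2200] → [0.1144, 0.2152, -0.5373, -0.8829, 0.4695, 0.0000]
J3: z=[0.4439, 0.8348, -0.3256] o=[-0.0621, -0.1168, 0.5037] → [0.0568, -0.1175, -0.2237, 0.4439, 0.8348, -0.3256]
J4: z=[-0.2195, 0.4536, 0.8638] o=[0.0769, -0.1668, 0.5652] → [-0.3285, 0.2164, -0.1971, -0.2195, 0.4536, 0.8638]
q̇ = J⁺·V = [0.0750, -0.6100, -0.1020, 0.0650]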